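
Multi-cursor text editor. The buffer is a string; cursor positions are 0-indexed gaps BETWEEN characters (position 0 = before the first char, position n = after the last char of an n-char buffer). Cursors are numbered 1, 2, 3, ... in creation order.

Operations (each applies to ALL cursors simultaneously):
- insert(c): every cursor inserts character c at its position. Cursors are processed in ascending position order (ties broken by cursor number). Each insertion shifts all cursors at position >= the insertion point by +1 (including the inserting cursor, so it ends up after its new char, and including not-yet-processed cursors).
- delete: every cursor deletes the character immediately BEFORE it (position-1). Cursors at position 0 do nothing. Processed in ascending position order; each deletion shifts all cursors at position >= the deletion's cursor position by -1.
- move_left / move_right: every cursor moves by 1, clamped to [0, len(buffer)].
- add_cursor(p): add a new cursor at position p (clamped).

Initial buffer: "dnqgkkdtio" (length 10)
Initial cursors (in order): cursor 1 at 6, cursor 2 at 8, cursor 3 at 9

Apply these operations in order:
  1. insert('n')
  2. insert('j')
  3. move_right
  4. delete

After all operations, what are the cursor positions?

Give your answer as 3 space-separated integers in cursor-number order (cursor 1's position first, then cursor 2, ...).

After op 1 (insert('n')): buffer="dnqgkkndtnino" (len 13), cursors c1@7 c2@10 c3@12, authorship ......1..2.3.
After op 2 (insert('j')): buffer="dnqgkknjdtnjinjo" (len 16), cursors c1@8 c2@12 c3@15, authorship ......11..22.33.
After op 3 (move_right): buffer="dnqgkknjdtnjinjo" (len 16), cursors c1@9 c2@13 c3@16, authorship ......11..22.33.
After op 4 (delete): buffer="dnqgkknjtnjnj" (len 13), cursors c1@8 c2@11 c3@13, authorship ......11.2233

Answer: 8 11 13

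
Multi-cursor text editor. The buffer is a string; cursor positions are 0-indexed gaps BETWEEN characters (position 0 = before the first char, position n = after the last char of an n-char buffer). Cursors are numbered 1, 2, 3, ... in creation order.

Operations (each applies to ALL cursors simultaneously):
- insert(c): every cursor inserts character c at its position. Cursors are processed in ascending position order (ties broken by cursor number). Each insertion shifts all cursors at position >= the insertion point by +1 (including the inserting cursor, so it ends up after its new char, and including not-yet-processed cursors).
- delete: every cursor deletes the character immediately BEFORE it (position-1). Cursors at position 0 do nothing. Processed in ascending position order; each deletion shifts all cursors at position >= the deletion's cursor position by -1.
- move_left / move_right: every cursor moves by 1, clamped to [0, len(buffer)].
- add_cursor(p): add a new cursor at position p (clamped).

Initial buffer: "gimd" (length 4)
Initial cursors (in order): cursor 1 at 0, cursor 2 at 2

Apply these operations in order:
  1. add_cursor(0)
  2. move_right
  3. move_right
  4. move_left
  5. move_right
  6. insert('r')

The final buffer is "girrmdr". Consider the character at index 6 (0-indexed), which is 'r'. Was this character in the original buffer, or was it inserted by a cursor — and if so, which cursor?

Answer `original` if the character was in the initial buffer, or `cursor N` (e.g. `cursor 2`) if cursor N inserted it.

Answer: cursor 2

Derivation:
After op 1 (add_cursor(0)): buffer="gimd" (len 4), cursors c1@0 c3@0 c2@2, authorship ....
After op 2 (move_right): buffer="gimd" (len 4), cursors c1@1 c3@1 c2@3, authorship ....
After op 3 (move_right): buffer="gimd" (len 4), cursors c1@2 c3@2 c2@4, authorship ....
After op 4 (move_left): buffer="gimd" (len 4), cursors c1@1 c3@1 c2@3, authorship ....
After op 5 (move_right): buffer="gimd" (len 4), cursors c1@2 c3@2 c2@4, authorship ....
After op 6 (insert('r')): buffer="girrmdr" (len 7), cursors c1@4 c3@4 c2@7, authorship ..13..2
Authorship (.=original, N=cursor N): . . 1 3 . . 2
Index 6: author = 2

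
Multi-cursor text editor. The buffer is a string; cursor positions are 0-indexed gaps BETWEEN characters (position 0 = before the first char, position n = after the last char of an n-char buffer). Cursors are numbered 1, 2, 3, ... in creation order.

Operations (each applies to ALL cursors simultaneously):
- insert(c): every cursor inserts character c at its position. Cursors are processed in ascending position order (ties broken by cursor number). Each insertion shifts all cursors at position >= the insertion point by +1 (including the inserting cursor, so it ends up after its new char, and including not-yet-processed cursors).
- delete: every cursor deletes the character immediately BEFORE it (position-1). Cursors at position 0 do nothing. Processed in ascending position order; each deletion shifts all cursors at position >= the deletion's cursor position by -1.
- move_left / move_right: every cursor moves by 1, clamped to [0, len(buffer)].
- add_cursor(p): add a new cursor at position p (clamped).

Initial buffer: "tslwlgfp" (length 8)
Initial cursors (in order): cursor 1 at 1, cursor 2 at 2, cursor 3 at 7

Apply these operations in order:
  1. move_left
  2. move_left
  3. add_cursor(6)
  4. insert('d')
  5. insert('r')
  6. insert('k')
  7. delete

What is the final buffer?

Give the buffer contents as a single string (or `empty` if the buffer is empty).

After op 1 (move_left): buffer="tslwlgfp" (len 8), cursors c1@0 c2@1 c3@6, authorship ........
After op 2 (move_left): buffer="tslwlgfp" (len 8), cursors c1@0 c2@0 c3@5, authorship ........
After op 3 (add_cursor(6)): buffer="tslwlgfp" (len 8), cursors c1@0 c2@0 c3@5 c4@6, authorship ........
After op 4 (insert('d')): buffer="ddtslwldgdfp" (len 12), cursors c1@2 c2@2 c3@8 c4@10, authorship 12.....3.4..
After op 5 (insert('r')): buffer="ddrrtslwldrgdrfp" (len 16), cursors c1@4 c2@4 c3@11 c4@14, authorship 1212.....33.44..
After op 6 (insert('k')): buffer="ddrrkktslwldrkgdrkfp" (len 20), cursors c1@6 c2@6 c3@14 c4@18, authorship 121212.....333.444..
After op 7 (delete): buffer="ddrrtslwldrgdrfp" (len 16), cursors c1@4 c2@4 c3@11 c4@14, authorship 1212.....33.44..

Answer: ddrrtslwldrgdrfp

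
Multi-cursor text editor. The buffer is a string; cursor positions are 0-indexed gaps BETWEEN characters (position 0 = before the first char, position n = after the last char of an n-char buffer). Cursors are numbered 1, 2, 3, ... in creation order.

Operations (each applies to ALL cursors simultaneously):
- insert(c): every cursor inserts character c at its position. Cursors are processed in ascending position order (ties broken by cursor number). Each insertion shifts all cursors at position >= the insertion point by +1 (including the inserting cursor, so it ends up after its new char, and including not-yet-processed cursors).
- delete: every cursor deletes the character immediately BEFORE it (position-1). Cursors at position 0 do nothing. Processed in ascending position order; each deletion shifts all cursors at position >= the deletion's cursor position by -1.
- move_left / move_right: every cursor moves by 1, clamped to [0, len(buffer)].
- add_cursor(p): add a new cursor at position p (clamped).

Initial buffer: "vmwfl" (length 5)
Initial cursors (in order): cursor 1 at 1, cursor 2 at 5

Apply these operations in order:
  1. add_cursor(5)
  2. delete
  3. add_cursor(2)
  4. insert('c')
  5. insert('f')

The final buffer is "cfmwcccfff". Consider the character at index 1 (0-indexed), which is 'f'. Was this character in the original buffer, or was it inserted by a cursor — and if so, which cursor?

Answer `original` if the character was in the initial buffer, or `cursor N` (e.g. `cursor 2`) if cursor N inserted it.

After op 1 (add_cursor(5)): buffer="vmwfl" (len 5), cursors c1@1 c2@5 c3@5, authorship .....
After op 2 (delete): buffer="mw" (len 2), cursors c1@0 c2@2 c3@2, authorship ..
After op 3 (add_cursor(2)): buffer="mw" (len 2), cursors c1@0 c2@2 c3@2 c4@2, authorship ..
After op 4 (insert('c')): buffer="cmwccc" (len 6), cursors c1@1 c2@6 c3@6 c4@6, authorship 1..234
After op 5 (insert('f')): buffer="cfmwcccfff" (len 10), cursors c1@2 c2@10 c3@10 c4@10, authorship 11..234234
Authorship (.=original, N=cursor N): 1 1 . . 2 3 4 2 3 4
Index 1: author = 1

Answer: cursor 1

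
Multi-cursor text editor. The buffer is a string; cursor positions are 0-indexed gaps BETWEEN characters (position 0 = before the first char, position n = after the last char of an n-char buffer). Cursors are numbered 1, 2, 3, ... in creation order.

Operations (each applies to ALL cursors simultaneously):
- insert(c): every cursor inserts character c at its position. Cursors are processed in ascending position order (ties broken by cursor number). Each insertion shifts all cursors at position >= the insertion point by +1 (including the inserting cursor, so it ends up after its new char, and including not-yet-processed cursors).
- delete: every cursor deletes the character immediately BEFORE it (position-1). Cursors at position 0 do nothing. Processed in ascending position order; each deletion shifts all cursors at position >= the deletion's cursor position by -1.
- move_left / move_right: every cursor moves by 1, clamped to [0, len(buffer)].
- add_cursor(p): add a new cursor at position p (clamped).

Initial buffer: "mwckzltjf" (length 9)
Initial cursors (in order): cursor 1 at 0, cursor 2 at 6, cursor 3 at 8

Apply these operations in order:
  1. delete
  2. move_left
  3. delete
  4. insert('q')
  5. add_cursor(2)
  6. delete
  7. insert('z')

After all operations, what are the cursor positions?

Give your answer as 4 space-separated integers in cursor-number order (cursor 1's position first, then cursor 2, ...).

Answer: 2 6 6 2

Derivation:
After op 1 (delete): buffer="mwckztf" (len 7), cursors c1@0 c2@5 c3@6, authorship .......
After op 2 (move_left): buffer="mwckztf" (len 7), cursors c1@0 c2@4 c3@5, authorship .......
After op 3 (delete): buffer="mwctf" (len 5), cursors c1@0 c2@3 c3@3, authorship .....
After op 4 (insert('q')): buffer="qmwcqqtf" (len 8), cursors c1@1 c2@6 c3@6, authorship 1...23..
After op 5 (add_cursor(2)): buffer="qmwcqqtf" (len 8), cursors c1@1 c4@2 c2@6 c3@6, authorship 1...23..
After op 6 (delete): buffer="wctf" (len 4), cursors c1@0 c4@0 c2@2 c3@2, authorship ....
After op 7 (insert('z')): buffer="zzwczztf" (len 8), cursors c1@2 c4@2 c2@6 c3@6, authorship 14..23..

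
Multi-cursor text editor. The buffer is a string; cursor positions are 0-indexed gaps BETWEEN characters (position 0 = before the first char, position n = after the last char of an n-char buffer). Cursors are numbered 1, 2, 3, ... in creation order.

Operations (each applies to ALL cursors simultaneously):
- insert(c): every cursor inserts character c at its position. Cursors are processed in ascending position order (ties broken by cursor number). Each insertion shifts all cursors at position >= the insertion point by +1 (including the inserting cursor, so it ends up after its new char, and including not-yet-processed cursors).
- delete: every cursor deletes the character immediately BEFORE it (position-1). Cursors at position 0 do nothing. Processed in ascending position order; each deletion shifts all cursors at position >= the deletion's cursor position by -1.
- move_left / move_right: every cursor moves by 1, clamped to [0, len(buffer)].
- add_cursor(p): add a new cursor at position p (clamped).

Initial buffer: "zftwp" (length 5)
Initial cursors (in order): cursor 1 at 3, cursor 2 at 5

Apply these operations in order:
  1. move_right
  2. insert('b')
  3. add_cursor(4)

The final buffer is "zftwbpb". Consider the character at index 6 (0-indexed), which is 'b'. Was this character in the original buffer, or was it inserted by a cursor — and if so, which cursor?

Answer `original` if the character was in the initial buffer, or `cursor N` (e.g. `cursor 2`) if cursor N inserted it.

Answer: cursor 2

Derivation:
After op 1 (move_right): buffer="zftwp" (len 5), cursors c1@4 c2@5, authorship .....
After op 2 (insert('b')): buffer="zftwbpb" (len 7), cursors c1@5 c2@7, authorship ....1.2
After op 3 (add_cursor(4)): buffer="zftwbpb" (len 7), cursors c3@4 c1@5 c2@7, authorship ....1.2
Authorship (.=original, N=cursor N): . . . . 1 . 2
Index 6: author = 2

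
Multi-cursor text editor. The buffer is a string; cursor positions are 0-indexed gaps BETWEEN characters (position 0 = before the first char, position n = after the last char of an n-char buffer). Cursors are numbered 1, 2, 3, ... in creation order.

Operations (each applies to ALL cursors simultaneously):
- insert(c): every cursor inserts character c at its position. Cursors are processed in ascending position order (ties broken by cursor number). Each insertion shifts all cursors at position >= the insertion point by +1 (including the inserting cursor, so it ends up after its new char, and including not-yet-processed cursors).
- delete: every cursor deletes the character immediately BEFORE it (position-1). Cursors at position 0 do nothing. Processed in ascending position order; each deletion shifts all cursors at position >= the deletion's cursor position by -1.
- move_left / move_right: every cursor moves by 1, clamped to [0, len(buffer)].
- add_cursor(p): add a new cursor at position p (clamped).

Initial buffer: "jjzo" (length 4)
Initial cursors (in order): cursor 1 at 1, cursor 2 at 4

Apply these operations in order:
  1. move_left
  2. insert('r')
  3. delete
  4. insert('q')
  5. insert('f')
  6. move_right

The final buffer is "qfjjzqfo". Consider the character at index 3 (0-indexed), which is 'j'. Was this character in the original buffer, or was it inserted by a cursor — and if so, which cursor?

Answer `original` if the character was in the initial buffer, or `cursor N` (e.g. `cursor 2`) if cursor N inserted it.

After op 1 (move_left): buffer="jjzo" (len 4), cursors c1@0 c2@3, authorship ....
After op 2 (insert('r')): buffer="rjjzro" (len 6), cursors c1@1 c2@5, authorship 1...2.
After op 3 (delete): buffer="jjzo" (len 4), cursors c1@0 c2@3, authorship ....
After op 4 (insert('q')): buffer="qjjzqo" (len 6), cursors c1@1 c2@5, authorship 1...2.
After op 5 (insert('f')): buffer="qfjjzqfo" (len 8), cursors c1@2 c2@7, authorship 11...22.
After op 6 (move_right): buffer="qfjjzqfo" (len 8), cursors c1@3 c2@8, authorship 11...22.
Authorship (.=original, N=cursor N): 1 1 . . . 2 2 .
Index 3: author = original

Answer: original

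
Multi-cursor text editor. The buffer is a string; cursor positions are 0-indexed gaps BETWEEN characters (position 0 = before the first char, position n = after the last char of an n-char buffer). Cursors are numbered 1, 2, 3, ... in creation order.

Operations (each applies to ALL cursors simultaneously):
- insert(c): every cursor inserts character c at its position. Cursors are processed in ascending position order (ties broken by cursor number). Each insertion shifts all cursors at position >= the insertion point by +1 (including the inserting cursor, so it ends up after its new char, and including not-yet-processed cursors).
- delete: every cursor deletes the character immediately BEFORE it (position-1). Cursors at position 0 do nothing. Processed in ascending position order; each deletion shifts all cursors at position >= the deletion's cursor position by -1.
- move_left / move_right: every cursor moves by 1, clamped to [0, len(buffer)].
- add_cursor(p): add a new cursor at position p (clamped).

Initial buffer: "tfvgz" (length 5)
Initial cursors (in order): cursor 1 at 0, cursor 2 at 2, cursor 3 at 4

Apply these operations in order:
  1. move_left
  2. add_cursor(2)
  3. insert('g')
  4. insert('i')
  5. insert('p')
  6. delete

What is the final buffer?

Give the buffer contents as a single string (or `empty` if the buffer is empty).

After op 1 (move_left): buffer="tfvgz" (len 5), cursors c1@0 c2@1 c3@3, authorship .....
After op 2 (add_cursor(2)): buffer="tfvgz" (len 5), cursors c1@0 c2@1 c4@2 c3@3, authorship .....
After op 3 (insert('g')): buffer="gtgfgvggz" (len 9), cursors c1@1 c2@3 c4@5 c3@7, authorship 1.2.4.3..
After op 4 (insert('i')): buffer="gitgifgivgigz" (len 13), cursors c1@2 c2@5 c4@8 c3@11, authorship 11.22.44.33..
After op 5 (insert('p')): buffer="giptgipfgipvgipgz" (len 17), cursors c1@3 c2@7 c4@11 c3@15, authorship 111.222.444.333..
After op 6 (delete): buffer="gitgifgivgigz" (len 13), cursors c1@2 c2@5 c4@8 c3@11, authorship 11.22.44.33..

Answer: gitgifgivgigz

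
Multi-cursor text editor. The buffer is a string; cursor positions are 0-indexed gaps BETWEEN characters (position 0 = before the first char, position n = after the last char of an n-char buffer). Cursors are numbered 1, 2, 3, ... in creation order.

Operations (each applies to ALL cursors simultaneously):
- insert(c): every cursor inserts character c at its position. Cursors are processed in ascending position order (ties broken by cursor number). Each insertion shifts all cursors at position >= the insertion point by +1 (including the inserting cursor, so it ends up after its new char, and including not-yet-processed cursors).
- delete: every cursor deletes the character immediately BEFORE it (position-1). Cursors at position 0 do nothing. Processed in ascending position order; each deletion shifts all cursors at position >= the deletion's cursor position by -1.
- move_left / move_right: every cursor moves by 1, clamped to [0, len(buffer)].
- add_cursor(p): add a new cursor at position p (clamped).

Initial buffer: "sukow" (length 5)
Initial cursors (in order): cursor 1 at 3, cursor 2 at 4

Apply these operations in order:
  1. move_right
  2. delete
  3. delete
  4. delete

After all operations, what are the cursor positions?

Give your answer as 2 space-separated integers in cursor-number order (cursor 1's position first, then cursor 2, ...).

After op 1 (move_right): buffer="sukow" (len 5), cursors c1@4 c2@5, authorship .....
After op 2 (delete): buffer="suk" (len 3), cursors c1@3 c2@3, authorship ...
After op 3 (delete): buffer="s" (len 1), cursors c1@1 c2@1, authorship .
After op 4 (delete): buffer="" (len 0), cursors c1@0 c2@0, authorship 

Answer: 0 0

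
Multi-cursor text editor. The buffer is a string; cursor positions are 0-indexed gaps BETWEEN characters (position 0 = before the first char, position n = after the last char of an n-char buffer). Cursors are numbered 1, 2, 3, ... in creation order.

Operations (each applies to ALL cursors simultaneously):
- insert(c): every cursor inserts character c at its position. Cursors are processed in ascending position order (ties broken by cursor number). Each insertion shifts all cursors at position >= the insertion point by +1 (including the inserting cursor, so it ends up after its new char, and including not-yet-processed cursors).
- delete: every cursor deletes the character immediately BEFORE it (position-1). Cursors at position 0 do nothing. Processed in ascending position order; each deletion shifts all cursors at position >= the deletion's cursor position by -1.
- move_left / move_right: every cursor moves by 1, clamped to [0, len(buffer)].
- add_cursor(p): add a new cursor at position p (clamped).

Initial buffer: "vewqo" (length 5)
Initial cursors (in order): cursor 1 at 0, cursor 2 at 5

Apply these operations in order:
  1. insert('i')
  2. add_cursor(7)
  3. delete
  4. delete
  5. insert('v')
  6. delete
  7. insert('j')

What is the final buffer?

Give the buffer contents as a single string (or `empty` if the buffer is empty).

Answer: jvejj

Derivation:
After op 1 (insert('i')): buffer="ivewqoi" (len 7), cursors c1@1 c2@7, authorship 1.....2
After op 2 (add_cursor(7)): buffer="ivewqoi" (len 7), cursors c1@1 c2@7 c3@7, authorship 1.....2
After op 3 (delete): buffer="vewq" (len 4), cursors c1@0 c2@4 c3@4, authorship ....
After op 4 (delete): buffer="ve" (len 2), cursors c1@0 c2@2 c3@2, authorship ..
After op 5 (insert('v')): buffer="vvevv" (len 5), cursors c1@1 c2@5 c3@5, authorship 1..23
After op 6 (delete): buffer="ve" (len 2), cursors c1@0 c2@2 c3@2, authorship ..
After op 7 (insert('j')): buffer="jvejj" (len 5), cursors c1@1 c2@5 c3@5, authorship 1..23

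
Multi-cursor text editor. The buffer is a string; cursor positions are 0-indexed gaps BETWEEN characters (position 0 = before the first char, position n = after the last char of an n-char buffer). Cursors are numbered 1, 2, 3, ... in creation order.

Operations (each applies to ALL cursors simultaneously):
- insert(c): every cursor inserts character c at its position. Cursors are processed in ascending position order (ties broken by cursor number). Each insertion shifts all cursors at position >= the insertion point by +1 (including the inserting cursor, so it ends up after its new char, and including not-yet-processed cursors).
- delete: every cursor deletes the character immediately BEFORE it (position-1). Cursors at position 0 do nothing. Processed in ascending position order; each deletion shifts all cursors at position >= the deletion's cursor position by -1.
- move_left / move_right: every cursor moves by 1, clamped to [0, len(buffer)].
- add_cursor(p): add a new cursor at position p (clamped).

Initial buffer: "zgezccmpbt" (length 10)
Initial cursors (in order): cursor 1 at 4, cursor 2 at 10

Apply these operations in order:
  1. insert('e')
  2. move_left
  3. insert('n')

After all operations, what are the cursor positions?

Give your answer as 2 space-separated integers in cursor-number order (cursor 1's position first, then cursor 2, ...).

After op 1 (insert('e')): buffer="zgezeccmpbte" (len 12), cursors c1@5 c2@12, authorship ....1......2
After op 2 (move_left): buffer="zgezeccmpbte" (len 12), cursors c1@4 c2@11, authorship ....1......2
After op 3 (insert('n')): buffer="zgezneccmpbtne" (len 14), cursors c1@5 c2@13, authorship ....11......22

Answer: 5 13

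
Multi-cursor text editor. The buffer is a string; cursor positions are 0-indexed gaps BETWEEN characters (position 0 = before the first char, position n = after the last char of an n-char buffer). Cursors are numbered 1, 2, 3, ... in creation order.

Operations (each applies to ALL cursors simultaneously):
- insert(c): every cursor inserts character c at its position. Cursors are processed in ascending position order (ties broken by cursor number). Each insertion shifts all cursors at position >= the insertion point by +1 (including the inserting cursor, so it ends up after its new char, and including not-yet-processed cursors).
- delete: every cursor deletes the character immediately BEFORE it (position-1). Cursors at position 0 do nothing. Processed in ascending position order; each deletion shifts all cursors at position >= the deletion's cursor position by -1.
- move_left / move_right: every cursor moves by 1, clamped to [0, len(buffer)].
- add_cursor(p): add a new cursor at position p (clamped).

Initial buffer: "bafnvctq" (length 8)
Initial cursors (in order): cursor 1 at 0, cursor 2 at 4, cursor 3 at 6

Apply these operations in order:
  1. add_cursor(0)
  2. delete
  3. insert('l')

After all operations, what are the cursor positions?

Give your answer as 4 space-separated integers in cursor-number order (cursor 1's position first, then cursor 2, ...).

Answer: 2 6 8 2

Derivation:
After op 1 (add_cursor(0)): buffer="bafnvctq" (len 8), cursors c1@0 c4@0 c2@4 c3@6, authorship ........
After op 2 (delete): buffer="bafvtq" (len 6), cursors c1@0 c4@0 c2@3 c3@4, authorship ......
After op 3 (insert('l')): buffer="llbaflvltq" (len 10), cursors c1@2 c4@2 c2@6 c3@8, authorship 14...2.3..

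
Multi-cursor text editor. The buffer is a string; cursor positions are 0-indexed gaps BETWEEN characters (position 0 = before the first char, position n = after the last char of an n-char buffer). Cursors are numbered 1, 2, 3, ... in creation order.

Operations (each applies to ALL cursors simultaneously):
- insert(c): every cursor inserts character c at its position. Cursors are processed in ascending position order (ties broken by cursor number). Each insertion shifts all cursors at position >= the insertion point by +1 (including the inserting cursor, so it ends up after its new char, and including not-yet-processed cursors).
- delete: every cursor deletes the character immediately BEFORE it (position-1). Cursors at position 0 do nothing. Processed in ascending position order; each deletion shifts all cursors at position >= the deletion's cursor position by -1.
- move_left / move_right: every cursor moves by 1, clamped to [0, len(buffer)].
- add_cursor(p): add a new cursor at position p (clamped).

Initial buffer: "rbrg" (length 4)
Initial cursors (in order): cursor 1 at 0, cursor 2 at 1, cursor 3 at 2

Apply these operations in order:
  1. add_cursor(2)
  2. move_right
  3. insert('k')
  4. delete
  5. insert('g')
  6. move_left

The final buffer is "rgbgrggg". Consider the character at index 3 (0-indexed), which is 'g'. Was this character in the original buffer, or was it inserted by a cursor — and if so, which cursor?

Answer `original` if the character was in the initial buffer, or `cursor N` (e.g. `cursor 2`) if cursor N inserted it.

Answer: cursor 2

Derivation:
After op 1 (add_cursor(2)): buffer="rbrg" (len 4), cursors c1@0 c2@1 c3@2 c4@2, authorship ....
After op 2 (move_right): buffer="rbrg" (len 4), cursors c1@1 c2@2 c3@3 c4@3, authorship ....
After op 3 (insert('k')): buffer="rkbkrkkg" (len 8), cursors c1@2 c2@4 c3@7 c4@7, authorship .1.2.34.
After op 4 (delete): buffer="rbrg" (len 4), cursors c1@1 c2@2 c3@3 c4@3, authorship ....
After op 5 (insert('g')): buffer="rgbgrggg" (len 8), cursors c1@2 c2@4 c3@7 c4@7, authorship .1.2.34.
After op 6 (move_left): buffer="rgbgrggg" (len 8), cursors c1@1 c2@3 c3@6 c4@6, authorship .1.2.34.
Authorship (.=original, N=cursor N): . 1 . 2 . 3 4 .
Index 3: author = 2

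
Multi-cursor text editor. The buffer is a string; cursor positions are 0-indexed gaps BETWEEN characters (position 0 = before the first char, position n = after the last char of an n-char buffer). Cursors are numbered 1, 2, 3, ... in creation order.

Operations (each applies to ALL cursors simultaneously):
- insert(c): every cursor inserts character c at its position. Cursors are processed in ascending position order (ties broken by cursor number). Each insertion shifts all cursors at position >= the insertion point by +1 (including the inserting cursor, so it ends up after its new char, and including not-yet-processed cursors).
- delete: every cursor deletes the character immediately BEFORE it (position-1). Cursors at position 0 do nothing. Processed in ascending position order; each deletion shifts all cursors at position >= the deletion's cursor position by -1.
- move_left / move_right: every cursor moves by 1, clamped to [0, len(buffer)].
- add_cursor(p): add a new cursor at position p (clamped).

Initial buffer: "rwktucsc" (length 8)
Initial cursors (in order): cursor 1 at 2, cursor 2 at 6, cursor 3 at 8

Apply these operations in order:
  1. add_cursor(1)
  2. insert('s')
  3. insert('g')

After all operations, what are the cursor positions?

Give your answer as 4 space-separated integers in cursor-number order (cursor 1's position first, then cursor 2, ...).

Answer: 6 12 16 3

Derivation:
After op 1 (add_cursor(1)): buffer="rwktucsc" (len 8), cursors c4@1 c1@2 c2@6 c3@8, authorship ........
After op 2 (insert('s')): buffer="rswsktucsscs" (len 12), cursors c4@2 c1@4 c2@9 c3@12, authorship .4.1....2..3
After op 3 (insert('g')): buffer="rsgwsgktucsgscsg" (len 16), cursors c4@3 c1@6 c2@12 c3@16, authorship .44.11....22..33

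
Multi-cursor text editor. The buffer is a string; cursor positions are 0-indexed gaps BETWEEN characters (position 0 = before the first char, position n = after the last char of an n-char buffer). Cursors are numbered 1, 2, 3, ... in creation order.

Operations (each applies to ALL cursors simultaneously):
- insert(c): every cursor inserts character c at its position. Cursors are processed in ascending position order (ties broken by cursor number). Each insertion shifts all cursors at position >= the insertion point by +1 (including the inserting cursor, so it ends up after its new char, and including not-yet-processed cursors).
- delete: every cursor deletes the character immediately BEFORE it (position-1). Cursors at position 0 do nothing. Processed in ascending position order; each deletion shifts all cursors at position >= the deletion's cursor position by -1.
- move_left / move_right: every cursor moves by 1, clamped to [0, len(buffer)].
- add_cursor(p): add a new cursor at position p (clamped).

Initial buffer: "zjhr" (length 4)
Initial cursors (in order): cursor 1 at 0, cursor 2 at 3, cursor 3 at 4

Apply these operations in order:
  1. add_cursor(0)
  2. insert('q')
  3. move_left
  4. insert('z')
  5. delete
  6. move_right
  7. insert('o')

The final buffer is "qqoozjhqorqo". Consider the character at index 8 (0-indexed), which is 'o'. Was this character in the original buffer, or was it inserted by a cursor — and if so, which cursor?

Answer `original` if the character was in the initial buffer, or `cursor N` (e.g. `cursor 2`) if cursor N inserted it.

After op 1 (add_cursor(0)): buffer="zjhr" (len 4), cursors c1@0 c4@0 c2@3 c3@4, authorship ....
After op 2 (insert('q')): buffer="qqzjhqrq" (len 8), cursors c1@2 c4@2 c2@6 c3@8, authorship 14...2.3
After op 3 (move_left): buffer="qqzjhqrq" (len 8), cursors c1@1 c4@1 c2@5 c3@7, authorship 14...2.3
After op 4 (insert('z')): buffer="qzzqzjhzqrzq" (len 12), cursors c1@3 c4@3 c2@8 c3@11, authorship 1144...22.33
After op 5 (delete): buffer="qqzjhqrq" (len 8), cursors c1@1 c4@1 c2@5 c3@7, authorship 14...2.3
After op 6 (move_right): buffer="qqzjhqrq" (len 8), cursors c1@2 c4@2 c2@6 c3@8, authorship 14...2.3
After op 7 (insert('o')): buffer="qqoozjhqorqo" (len 12), cursors c1@4 c4@4 c2@9 c3@12, authorship 1414...22.33
Authorship (.=original, N=cursor N): 1 4 1 4 . . . 2 2 . 3 3
Index 8: author = 2

Answer: cursor 2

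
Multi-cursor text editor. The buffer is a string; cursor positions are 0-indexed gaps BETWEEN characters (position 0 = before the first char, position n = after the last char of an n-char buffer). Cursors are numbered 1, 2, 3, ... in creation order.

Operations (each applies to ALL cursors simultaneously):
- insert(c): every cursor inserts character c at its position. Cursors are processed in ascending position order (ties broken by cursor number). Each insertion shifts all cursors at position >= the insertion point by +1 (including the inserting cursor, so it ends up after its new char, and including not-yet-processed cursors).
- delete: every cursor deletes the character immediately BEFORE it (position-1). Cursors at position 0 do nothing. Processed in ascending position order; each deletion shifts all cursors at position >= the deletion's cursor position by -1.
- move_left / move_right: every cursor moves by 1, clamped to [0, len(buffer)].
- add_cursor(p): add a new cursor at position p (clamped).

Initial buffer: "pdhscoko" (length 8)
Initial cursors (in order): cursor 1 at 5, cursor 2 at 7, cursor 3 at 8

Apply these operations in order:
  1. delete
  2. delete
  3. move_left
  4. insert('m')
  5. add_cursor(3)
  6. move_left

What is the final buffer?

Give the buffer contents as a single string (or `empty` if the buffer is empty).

After op 1 (delete): buffer="pdhso" (len 5), cursors c1@4 c2@5 c3@5, authorship .....
After op 2 (delete): buffer="pd" (len 2), cursors c1@2 c2@2 c3@2, authorship ..
After op 3 (move_left): buffer="pd" (len 2), cursors c1@1 c2@1 c3@1, authorship ..
After op 4 (insert('m')): buffer="pmmmd" (len 5), cursors c1@4 c2@4 c3@4, authorship .123.
After op 5 (add_cursor(3)): buffer="pmmmd" (len 5), cursors c4@3 c1@4 c2@4 c3@4, authorship .123.
After op 6 (move_left): buffer="pmmmd" (len 5), cursors c4@2 c1@3 c2@3 c3@3, authorship .123.

Answer: pmmmd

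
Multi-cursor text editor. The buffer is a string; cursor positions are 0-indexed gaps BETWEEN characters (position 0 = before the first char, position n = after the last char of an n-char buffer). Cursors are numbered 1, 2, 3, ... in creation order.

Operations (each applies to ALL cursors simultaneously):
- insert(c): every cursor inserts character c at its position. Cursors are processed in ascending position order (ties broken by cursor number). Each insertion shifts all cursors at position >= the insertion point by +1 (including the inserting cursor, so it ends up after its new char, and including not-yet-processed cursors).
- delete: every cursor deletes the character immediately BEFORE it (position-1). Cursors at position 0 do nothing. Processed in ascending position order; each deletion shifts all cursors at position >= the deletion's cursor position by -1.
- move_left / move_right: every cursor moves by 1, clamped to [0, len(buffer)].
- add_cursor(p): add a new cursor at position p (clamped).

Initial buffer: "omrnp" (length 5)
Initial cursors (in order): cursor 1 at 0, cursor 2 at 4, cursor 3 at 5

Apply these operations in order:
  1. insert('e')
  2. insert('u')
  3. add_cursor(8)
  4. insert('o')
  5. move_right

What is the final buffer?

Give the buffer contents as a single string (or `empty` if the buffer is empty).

Answer: euoomrneuoopeuo

Derivation:
After op 1 (insert('e')): buffer="eomrnepe" (len 8), cursors c1@1 c2@6 c3@8, authorship 1....2.3
After op 2 (insert('u')): buffer="euomrneupeu" (len 11), cursors c1@2 c2@8 c3@11, authorship 11....22.33
After op 3 (add_cursor(8)): buffer="euomrneupeu" (len 11), cursors c1@2 c2@8 c4@8 c3@11, authorship 11....22.33
After op 4 (insert('o')): buffer="euoomrneuoopeuo" (len 15), cursors c1@3 c2@11 c4@11 c3@15, authorship 111....2224.333
After op 5 (move_right): buffer="euoomrneuoopeuo" (len 15), cursors c1@4 c2@12 c4@12 c3@15, authorship 111....2224.333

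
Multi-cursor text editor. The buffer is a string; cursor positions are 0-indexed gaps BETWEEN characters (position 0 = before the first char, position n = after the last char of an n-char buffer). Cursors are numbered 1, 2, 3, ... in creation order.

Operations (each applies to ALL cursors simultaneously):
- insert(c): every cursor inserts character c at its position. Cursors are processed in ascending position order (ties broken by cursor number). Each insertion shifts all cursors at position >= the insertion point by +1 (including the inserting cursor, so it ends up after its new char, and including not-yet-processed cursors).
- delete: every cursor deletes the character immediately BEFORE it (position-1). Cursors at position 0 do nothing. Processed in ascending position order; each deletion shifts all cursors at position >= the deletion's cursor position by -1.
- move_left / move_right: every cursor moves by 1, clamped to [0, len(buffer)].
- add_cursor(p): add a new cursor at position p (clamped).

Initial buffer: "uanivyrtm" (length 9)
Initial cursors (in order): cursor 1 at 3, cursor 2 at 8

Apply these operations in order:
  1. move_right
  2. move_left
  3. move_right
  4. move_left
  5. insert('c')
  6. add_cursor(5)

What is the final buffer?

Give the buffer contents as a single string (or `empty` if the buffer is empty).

After op 1 (move_right): buffer="uanivyrtm" (len 9), cursors c1@4 c2@9, authorship .........
After op 2 (move_left): buffer="uanivyrtm" (len 9), cursors c1@3 c2@8, authorship .........
After op 3 (move_right): buffer="uanivyrtm" (len 9), cursors c1@4 c2@9, authorship .........
After op 4 (move_left): buffer="uanivyrtm" (len 9), cursors c1@3 c2@8, authorship .........
After op 5 (insert('c')): buffer="uancivyrtcm" (len 11), cursors c1@4 c2@10, authorship ...1.....2.
After op 6 (add_cursor(5)): buffer="uancivyrtcm" (len 11), cursors c1@4 c3@5 c2@10, authorship ...1.....2.

Answer: uancivyrtcm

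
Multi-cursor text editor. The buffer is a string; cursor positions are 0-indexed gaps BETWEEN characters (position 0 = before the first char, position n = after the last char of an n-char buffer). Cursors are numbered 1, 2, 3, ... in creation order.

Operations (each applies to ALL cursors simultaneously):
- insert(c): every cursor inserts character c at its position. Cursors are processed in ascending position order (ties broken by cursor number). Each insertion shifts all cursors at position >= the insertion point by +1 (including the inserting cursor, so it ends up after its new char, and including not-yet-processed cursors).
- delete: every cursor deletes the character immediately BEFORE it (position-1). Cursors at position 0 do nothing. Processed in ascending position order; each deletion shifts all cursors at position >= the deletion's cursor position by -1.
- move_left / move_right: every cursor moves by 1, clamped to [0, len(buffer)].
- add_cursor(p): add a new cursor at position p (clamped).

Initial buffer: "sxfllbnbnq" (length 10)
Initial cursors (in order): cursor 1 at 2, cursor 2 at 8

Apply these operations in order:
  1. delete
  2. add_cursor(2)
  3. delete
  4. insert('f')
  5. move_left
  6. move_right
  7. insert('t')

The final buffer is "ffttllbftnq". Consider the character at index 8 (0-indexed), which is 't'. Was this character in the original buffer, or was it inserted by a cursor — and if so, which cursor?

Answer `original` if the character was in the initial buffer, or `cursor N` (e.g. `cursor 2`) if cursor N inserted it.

Answer: cursor 2

Derivation:
After op 1 (delete): buffer="sfllbnnq" (len 8), cursors c1@1 c2@6, authorship ........
After op 2 (add_cursor(2)): buffer="sfllbnnq" (len 8), cursors c1@1 c3@2 c2@6, authorship ........
After op 3 (delete): buffer="llbnq" (len 5), cursors c1@0 c3@0 c2@3, authorship .....
After op 4 (insert('f')): buffer="ffllbfnq" (len 8), cursors c1@2 c3@2 c2@6, authorship 13...2..
After op 5 (move_left): buffer="ffllbfnq" (len 8), cursors c1@1 c3@1 c2@5, authorship 13...2..
After op 6 (move_right): buffer="ffllbfnq" (len 8), cursors c1@2 c3@2 c2@6, authorship 13...2..
After op 7 (insert('t')): buffer="ffttllbftnq" (len 11), cursors c1@4 c3@4 c2@9, authorship 1313...22..
Authorship (.=original, N=cursor N): 1 3 1 3 . . . 2 2 . .
Index 8: author = 2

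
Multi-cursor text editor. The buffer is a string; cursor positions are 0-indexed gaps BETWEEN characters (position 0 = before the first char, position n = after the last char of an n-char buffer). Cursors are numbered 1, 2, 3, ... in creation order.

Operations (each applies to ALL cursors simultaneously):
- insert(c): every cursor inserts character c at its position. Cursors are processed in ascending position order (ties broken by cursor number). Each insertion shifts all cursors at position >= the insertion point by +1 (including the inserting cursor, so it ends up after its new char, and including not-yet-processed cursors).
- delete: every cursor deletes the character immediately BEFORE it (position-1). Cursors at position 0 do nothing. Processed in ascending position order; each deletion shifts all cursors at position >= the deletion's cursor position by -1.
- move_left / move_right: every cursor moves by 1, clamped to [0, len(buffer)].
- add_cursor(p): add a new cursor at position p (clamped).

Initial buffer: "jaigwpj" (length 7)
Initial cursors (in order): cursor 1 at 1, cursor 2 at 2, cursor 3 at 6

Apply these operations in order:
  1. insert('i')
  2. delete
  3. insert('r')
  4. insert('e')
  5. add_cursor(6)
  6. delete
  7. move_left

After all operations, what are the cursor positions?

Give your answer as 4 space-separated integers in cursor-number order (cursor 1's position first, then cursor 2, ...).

After op 1 (insert('i')): buffer="jiaiigwpij" (len 10), cursors c1@2 c2@4 c3@9, authorship .1.2....3.
After op 2 (delete): buffer="jaigwpj" (len 7), cursors c1@1 c2@2 c3@6, authorship .......
After op 3 (insert('r')): buffer="jrarigwprj" (len 10), cursors c1@2 c2@4 c3@9, authorship .1.2....3.
After op 4 (insert('e')): buffer="jreareigwprej" (len 13), cursors c1@3 c2@6 c3@12, authorship .11.22....33.
After op 5 (add_cursor(6)): buffer="jreareigwprej" (len 13), cursors c1@3 c2@6 c4@6 c3@12, authorship .11.22....33.
After op 6 (delete): buffer="jraigwprj" (len 9), cursors c1@2 c2@3 c4@3 c3@8, authorship .1.....3.
After op 7 (move_left): buffer="jraigwprj" (len 9), cursors c1@1 c2@2 c4@2 c3@7, authorship .1.....3.

Answer: 1 2 7 2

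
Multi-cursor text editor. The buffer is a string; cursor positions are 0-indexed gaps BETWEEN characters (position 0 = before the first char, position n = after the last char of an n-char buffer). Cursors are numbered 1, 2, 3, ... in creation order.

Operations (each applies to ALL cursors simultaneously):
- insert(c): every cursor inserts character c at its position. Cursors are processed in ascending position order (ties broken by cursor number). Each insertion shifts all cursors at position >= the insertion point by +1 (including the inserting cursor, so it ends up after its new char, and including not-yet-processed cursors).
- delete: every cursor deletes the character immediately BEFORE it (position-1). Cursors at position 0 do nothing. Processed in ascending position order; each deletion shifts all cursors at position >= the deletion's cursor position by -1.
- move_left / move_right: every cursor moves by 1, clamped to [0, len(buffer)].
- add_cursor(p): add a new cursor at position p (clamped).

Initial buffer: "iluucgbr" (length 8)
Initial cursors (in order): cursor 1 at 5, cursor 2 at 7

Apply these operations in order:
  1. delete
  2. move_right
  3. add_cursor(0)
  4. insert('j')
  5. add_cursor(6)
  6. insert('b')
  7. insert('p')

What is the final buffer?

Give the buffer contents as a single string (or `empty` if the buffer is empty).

Answer: jbpiluugbpjbprjbp

Derivation:
After op 1 (delete): buffer="iluugr" (len 6), cursors c1@4 c2@5, authorship ......
After op 2 (move_right): buffer="iluugr" (len 6), cursors c1@5 c2@6, authorship ......
After op 3 (add_cursor(0)): buffer="iluugr" (len 6), cursors c3@0 c1@5 c2@6, authorship ......
After op 4 (insert('j')): buffer="jiluugjrj" (len 9), cursors c3@1 c1@7 c2@9, authorship 3.....1.2
After op 5 (add_cursor(6)): buffer="jiluugjrj" (len 9), cursors c3@1 c4@6 c1@7 c2@9, authorship 3.....1.2
After op 6 (insert('b')): buffer="jbiluugbjbrjb" (len 13), cursors c3@2 c4@8 c1@10 c2@13, authorship 33.....411.22
After op 7 (insert('p')): buffer="jbpiluugbpjbprjbp" (len 17), cursors c3@3 c4@10 c1@13 c2@17, authorship 333.....44111.222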